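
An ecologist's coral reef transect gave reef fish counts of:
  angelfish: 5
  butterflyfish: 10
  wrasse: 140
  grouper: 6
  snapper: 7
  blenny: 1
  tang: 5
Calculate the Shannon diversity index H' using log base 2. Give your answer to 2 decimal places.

Total N = 5+10+140+6+7+1+5 = 174, so the proportions are 0.0287, 0.0575, 0.8046, 0.0345, 0.0402, 0.0057, 0.0287 (working shown to 4 dp, full precision carried).
Each pᵢ log₂ pᵢ term: 0.0287×(-5.1210)=-0.1472, 0.0575×(-4.1210)=-0.2368, 0.8046×(-0.3137)=-0.2524, 0.0345×(-4.8580)=-0.1675, 0.0402×(-4.6356)=-0.1865, 0.0057×(-7.4429)=-0.0428, 0.0287×(-5.1210)=-0.1472.
Sum = -1.1803, so H' = 1.18.

1.18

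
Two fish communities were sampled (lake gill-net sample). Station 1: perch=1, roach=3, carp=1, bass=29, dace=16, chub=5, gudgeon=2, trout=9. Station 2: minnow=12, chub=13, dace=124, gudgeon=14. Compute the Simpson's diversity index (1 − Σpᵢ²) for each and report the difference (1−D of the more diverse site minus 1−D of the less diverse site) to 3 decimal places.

0.318

Station 1: N=66, proportions 0.015152, 0.045455, 0.015152, 0.439394, 0.242424, 0.075758, 0.030303, 0.136364, giving 1−D = 0.720386 (working shown to 6 dp, full precision carried).
Station 2: N=163, proportions 0.07362, 0.079755, 0.760736, 0.08589, giving 1−D = 0.402123.
Difference = |0.720386 − 0.402123| = 0.318263, i.e. 0.318 to 3 decimal places.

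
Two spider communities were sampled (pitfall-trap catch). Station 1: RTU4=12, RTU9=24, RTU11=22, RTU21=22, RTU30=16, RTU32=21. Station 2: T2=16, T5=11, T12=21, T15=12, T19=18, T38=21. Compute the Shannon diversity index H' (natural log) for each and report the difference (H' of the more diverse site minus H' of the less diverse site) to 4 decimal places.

0.0051

Station 1: N=117, proportions 0.1025641, 0.20512821, 0.18803419, 0.18803419, 0.13675214, 0.17948718, giving H' = 1.76734974 (working shown to 8 dp, full precision carried).
Station 2: N=99, proportions 0.16161616, 0.11111111, 0.21212121, 0.12121212, 0.18181818, 0.21212121, giving H' = 1.76225337.
Difference = |1.76734974 − 1.76225337| = 0.00509637, i.e. 0.0051 to 4 decimal places.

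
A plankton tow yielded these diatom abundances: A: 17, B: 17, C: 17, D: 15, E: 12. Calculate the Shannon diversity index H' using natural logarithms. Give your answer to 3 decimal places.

1.601

Total N = 17+17+17+15+12 = 78, so the proportions are 0.21795, 0.21795, 0.21795, 0.19231, 0.15385 (working shown to 5 dp, full precision carried).
Each pᵢ ln pᵢ term: 0.21795×(-1.52350)=-0.33204, 0.21795×(-1.52350)=-0.33204, 0.21795×(-1.52350)=-0.33204, 0.19231×(-1.64866)=-0.31705, 0.15385×(-1.87180)=-0.28797.
Sum = -1.60115, so H' = 1.601.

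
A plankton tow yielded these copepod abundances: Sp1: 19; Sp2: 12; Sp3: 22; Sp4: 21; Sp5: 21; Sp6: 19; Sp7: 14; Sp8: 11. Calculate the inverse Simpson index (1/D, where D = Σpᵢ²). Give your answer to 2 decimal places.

7.58

Total N = 19+12+22+21+21+19+14+11 = 139, so the proportions are 0.136691, 0.086331, 0.158273, 0.151079, 0.151079, 0.136691, 0.100719, 0.079137 (working shown to 6 dp, full precision carried).
D = 0.136691² + 0.086331² + 0.158273² + 0.151079² + 0.151079² + 0.136691² + 0.100719² + 0.079137² = 0.018684 + 0.007453 + 0.025050 + 0.022825 + 0.022825 + 0.018684 + 0.010144 + 0.006263 = 0.131929.
So 1/D = 7.5798, i.e. 7.58 to 2 decimal places.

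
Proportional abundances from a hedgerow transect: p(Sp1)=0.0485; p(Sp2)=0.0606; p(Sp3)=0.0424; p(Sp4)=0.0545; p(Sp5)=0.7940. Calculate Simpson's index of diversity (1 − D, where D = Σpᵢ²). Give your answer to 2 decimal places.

D = 0.0485² + 0.0606² + 0.0424² + 0.0545² + 0.794² = 0.0024 + 0.0037 + 0.0018 + 0.0030 + 0.6304 = 0.6412 (working shown to 4 dp, full precision carried).
So 1 − D = 0.3588, i.e. 0.36 to 2 decimal places.

0.36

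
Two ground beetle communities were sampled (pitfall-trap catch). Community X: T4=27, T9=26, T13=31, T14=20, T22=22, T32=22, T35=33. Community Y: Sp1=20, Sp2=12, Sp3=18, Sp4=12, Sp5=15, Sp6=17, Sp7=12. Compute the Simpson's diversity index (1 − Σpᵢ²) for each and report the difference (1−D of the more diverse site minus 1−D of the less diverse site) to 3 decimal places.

0.001

Community X: N=181, proportions 0.14917, 0.14365, 0.17127, 0.1105, 0.12155, 0.12155, 0.18232, giving 1−D = 0.85278 (working shown to 5 dp, full precision carried).
Community Y: N=106, proportions 0.18868, 0.11321, 0.16981, 0.11321, 0.14151, 0.16038, 0.11321, giving 1−D = 0.85137.
Difference = |0.85278 − 0.85137| = 0.00141, i.e. 0.001 to 3 decimal places.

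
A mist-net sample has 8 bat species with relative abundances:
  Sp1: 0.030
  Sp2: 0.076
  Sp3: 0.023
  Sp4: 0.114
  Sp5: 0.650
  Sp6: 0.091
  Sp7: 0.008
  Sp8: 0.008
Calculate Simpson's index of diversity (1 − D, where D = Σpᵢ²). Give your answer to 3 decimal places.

0.549

D = 0.03² + 0.076² + 0.023² + 0.114² + 0.65² + 0.091² + 0.008² + 0.008² = 0.00090 + 0.00578 + 0.00053 + 0.01300 + 0.42250 + 0.00828 + 0.00006 + 0.00006 = 0.45111 (working shown to 5 dp, full precision carried).
So 1 − D = 0.54889, i.e. 0.549 to 3 decimal places.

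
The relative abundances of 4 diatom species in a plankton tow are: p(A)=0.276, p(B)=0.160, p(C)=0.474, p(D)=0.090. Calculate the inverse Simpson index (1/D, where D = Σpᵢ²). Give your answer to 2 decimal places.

D = 0.276² + 0.16² + 0.474² + 0.09² = 0.07618 + 0.02560 + 0.22468 + 0.00810 = 0.33455 (working shown to 5 dp, full precision carried).
So 1/D = 2.9891, i.e. 2.99 to 2 decimal places.

2.99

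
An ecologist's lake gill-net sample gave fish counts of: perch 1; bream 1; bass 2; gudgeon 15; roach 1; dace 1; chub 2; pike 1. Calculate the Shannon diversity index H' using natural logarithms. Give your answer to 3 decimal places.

1.370

Total N = 1+1+2+15+1+1+2+1 = 24, so the proportions are 0.04167, 0.04167, 0.08333, 0.625, 0.04167, 0.04167, 0.08333, 0.04167 (working shown to 5 dp, full precision carried).
Each pᵢ ln pᵢ term: 0.04167×(-3.17805)=-0.13242, 0.04167×(-3.17805)=-0.13242, 0.08333×(-2.48491)=-0.20708, 0.625×(-0.47000)=-0.29375, 0.04167×(-3.17805)=-0.13242, 0.04167×(-3.17805)=-0.13242, 0.08333×(-2.48491)=-0.20708, 0.04167×(-3.17805)=-0.13242.
Sum = -1.37000, so H' = 1.370.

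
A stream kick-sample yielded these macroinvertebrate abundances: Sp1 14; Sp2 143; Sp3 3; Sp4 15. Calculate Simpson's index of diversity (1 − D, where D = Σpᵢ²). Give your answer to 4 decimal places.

0.3182

Total N = 14+143+3+15 = 175, so the proportions are 0.08, 0.817143, 0.017143, 0.085714 (working shown to 6 dp, full precision carried).
D = 0.08² + 0.817143² + 0.017143² + 0.085714² = 0.006400 + 0.667722 + 0.000294 + 0.007347 = 0.681763.
So 1 − D = 0.318237, i.e. 0.3182 to 4 decimal places.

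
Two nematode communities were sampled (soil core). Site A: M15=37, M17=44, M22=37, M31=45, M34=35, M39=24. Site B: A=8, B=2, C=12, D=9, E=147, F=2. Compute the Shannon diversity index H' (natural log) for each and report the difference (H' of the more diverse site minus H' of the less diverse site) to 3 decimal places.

1.039

Site A: N=222, proportions 0.1666667, 0.1981982, 0.1666667, 0.2027027, 0.1576577, 0.1081081, giving H' = 1.7732965 (working shown to 7 dp, full precision carried).
Site B: N=180, proportions 0.0444444, 0.0111111, 0.0666667, 0.05, 0.8166667, 0.0111111, giving H' = 0.7340923.
Difference = |1.7732965 − 0.7340923| = 1.0392042, i.e. 1.039 to 3 decimal places.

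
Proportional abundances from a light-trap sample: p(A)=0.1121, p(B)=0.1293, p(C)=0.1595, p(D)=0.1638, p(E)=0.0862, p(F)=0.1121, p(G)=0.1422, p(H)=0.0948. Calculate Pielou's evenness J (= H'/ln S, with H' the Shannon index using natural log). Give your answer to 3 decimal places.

H' = −Σ pᵢ ln pᵢ = −((-0.24532) + (-0.26450) + (-0.29280) + (-0.29633) + (-0.21128) + (-0.24532) + (-0.27736) + (-0.22335)) = 2.05625 (working shown to 5 dp, full precision carried).
With S = 8 species, ln S = 2.07944, so J = 2.05625/2.07944 = 0.98885, i.e. 0.989 to 3 decimal places.

0.989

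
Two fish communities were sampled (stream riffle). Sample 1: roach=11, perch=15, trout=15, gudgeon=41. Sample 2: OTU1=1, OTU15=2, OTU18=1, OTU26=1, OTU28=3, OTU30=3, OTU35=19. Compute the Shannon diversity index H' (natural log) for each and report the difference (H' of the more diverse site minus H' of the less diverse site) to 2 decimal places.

0.03

Sample 1: N=82, proportions 0.13415, 0.18293, 0.18293, 0.5, giving H' = 1.23751 (working shown to 5 dp, full precision carried).
Sample 2: N=30, proportions 0.03333, 0.06667, 0.03333, 0.03333, 0.1, 0.1, 0.63333, giving H' = 1.27045.
Difference = |1.23751 − 1.27045| = 0.03294, i.e. 0.03 to 2 decimal places.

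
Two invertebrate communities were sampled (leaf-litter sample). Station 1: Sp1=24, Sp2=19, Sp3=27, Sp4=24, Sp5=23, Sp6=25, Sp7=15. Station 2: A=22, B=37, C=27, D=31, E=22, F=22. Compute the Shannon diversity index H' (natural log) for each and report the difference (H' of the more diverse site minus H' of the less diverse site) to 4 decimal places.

Station 1: N=157, proportions 0.152866, 0.121019, 0.171975, 0.152866, 0.146497, 0.159236, 0.095541, giving H' = 1.930847 (working shown to 6 dp, full precision carried).
Station 2: N=161, proportions 0.136646, 0.229814, 0.167702, 0.192547, 0.136646, 0.136646, giving H' = 1.770510.
Difference = |1.930847 − 1.770510| = 0.160337, i.e. 0.1603 to 4 decimal places.

0.1603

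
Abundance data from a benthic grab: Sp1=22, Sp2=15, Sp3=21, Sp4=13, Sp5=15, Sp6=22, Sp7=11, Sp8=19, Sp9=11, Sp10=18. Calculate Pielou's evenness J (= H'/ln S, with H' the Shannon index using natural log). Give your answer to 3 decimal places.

0.987

Total N = 22+15+21+13+15+22+11+19+11+18 = 167, so the proportions are 0.13174, 0.08982, 0.12575, 0.07784, 0.08982, 0.13174, 0.06587, 0.11377, 0.06587, 0.10778 (working shown to 5 dp, full precision carried).
H' = −Σ pᵢ ln pᵢ = −((-0.26702) + (-0.21646) + (-0.26074) + (-0.19874) + (-0.21646) + (-0.26702) + (-0.17917) + (-0.24729) + (-0.17917) + (-0.24010)) = 2.27218.
With S = 10 species, ln S = 2.30259, so J = 2.27218/2.30259 = 0.98679, i.e. 0.987 to 3 decimal places.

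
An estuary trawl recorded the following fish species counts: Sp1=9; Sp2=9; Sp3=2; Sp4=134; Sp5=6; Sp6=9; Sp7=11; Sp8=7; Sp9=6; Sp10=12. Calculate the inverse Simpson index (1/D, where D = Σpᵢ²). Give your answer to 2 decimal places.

Total N = 9+9+2+134+6+9+11+7+6+12 = 205, so the proportions are 0.0439, 0.0439, 0.00976, 0.65366, 0.02927, 0.0439, 0.05366, 0.03415, 0.02927, 0.05854 (working shown to 5 dp, full precision carried).
D = 0.0439² + 0.0439² + 0.00976² + 0.65366² + 0.02927² + 0.0439² + 0.05366² + 0.03415² + 0.02927² + 0.05854² = 0.00193 + 0.00193 + 0.00010 + 0.42727 + 0.00086 + 0.00193 + 0.00288 + 0.00117 + 0.00086 + 0.00343 = 0.44233.
So 1/D = 2.2607, i.e. 2.26 to 2 decimal places.

2.26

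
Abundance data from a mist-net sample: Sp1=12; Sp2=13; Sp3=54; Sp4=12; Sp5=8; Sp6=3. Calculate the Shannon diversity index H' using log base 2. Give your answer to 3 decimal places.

2.029

Total N = 12+13+54+12+8+3 = 102, so the proportions are 0.11765, 0.12745, 0.52941, 0.11765, 0.07843, 0.02941 (working shown to 5 dp, full precision carried).
Each pᵢ log₂ pᵢ term: 0.11765×(-3.08746)=-0.36323, 0.12745×(-2.97199)=-0.37878, 0.52941×(-0.91754)=-0.48576, 0.11765×(-3.08746)=-0.36323, 0.07843×(-3.67243)=-0.28803, 0.02941×(-5.08746)=-0.14963.
Sum = -2.02866, so H' = 2.029.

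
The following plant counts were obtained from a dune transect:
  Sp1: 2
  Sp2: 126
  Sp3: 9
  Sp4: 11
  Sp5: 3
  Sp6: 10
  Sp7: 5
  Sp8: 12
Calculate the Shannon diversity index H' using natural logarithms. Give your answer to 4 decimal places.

Total N = 2+126+9+11+3+10+5+12 = 178, so the proportions are 0.011236, 0.707865, 0.050562, 0.061798, 0.016854, 0.05618, 0.02809, 0.067416 (working shown to 6 dp, full precision carried).
Each pᵢ ln pᵢ term: 0.011236×(-4.488636)=-0.050434, 0.707865×(-0.345502)=-0.244569, 0.050562×(-2.984559)=-0.150905, 0.061798×(-2.783888)=-0.172038, 0.016854×(-4.083171)=-0.068817, 0.05618×(-2.879198)=-0.161753, 0.02809×(-3.572346)=-0.100347, 0.067416×(-2.696877)=-0.181812.
Sum = -1.130674, so H' = 1.1307.

1.1307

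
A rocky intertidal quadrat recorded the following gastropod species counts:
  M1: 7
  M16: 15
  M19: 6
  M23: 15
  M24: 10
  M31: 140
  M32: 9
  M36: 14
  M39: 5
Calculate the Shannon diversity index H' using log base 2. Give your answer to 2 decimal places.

Total N = 7+15+6+15+10+140+9+14+5 = 221, so the proportions are 0.0317, 0.0679, 0.0271, 0.0679, 0.0452, 0.6335, 0.0407, 0.0633, 0.0226 (working shown to 4 dp, full precision carried).
Each pᵢ log₂ pᵢ term: 0.0317×(-4.9805)=-0.1578, 0.0679×(-3.8810)=-0.2634, 0.0271×(-5.2029)=-0.1413, 0.0679×(-3.8810)=-0.2634, 0.0452×(-4.4660)=-0.2021, 0.6335×(-0.6586)=-0.4172, 0.0407×(-4.6180)=-0.1881, 0.0633×(-3.9805)=-0.2522, 0.0226×(-5.4660)=-0.1237.
Sum = -2.0090, so H' = 2.01.

2.01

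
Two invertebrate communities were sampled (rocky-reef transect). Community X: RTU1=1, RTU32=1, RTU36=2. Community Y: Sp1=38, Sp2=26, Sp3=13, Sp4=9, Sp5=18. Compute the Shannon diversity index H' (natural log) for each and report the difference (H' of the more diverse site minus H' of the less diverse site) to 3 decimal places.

Community X: N=4, proportions 0.25, 0.25, 0.5, giving H' = 1.03972 (working shown to 5 dp, full precision carried).
Community Y: N=104, proportions 0.36538, 0.25, 0.125, 0.08654, 0.17308, giving H' = 1.48973.
Difference = |1.03972 − 1.48973| = 0.45001, i.e. 0.450 to 3 decimal places.

0.450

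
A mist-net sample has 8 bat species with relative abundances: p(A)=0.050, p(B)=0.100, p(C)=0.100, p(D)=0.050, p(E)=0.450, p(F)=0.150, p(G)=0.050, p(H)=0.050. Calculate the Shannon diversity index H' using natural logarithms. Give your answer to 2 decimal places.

Each pᵢ ln pᵢ term (working shown to 4 dp, full precision carried): 0.05×(-2.9957)=-0.1498, 0.1×(-2.3026)=-0.2303, 0.1×(-2.3026)=-0.2303, 0.05×(-2.9957)=-0.1498, 0.45×(-0.7985)=-0.3593, 0.15×(-1.8971)=-0.2846, 0.05×(-2.9957)=-0.1498, 0.05×(-2.9957)=-0.1498.
Sum = -1.7036, so H' = 1.70.

1.70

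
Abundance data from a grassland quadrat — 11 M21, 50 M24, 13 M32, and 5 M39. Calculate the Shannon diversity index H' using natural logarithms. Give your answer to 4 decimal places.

Total N = 11+50+13+5 = 79, so the proportions are 0.139241, 0.632911, 0.164557, 0.063291 (working shown to 6 dp, full precision carried).
Each pᵢ ln pᵢ term: 0.139241×(-1.971553)=-0.274520, 0.632911×(-0.457425)=-0.289509, 0.164557×(-1.804498)=-0.296943, 0.063291×(-2.760010)=-0.174684.
Sum = -1.035656, so H' = 1.0357.

1.0357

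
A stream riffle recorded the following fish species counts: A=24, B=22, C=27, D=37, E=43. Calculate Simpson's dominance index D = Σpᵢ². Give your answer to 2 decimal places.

Total N = 24+22+27+37+43 = 153, so the proportions are 0.1569, 0.1438, 0.1765, 0.2418, 0.281 (working shown to 4 dp, full precision carried).
D = 0.1569² + 0.1438² + 0.1765² + 0.2418² + 0.281² = 0.0246 + 0.0207 + 0.0311 + 0.0585 + 0.0790 = 0.2139.
To 2 decimal places, D = 0.21.

0.21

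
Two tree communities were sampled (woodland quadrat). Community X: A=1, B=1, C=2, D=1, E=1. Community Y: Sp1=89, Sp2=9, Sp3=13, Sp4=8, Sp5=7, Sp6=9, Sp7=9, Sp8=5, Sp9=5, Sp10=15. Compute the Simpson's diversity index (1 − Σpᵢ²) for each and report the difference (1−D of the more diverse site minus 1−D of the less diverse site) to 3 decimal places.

Community X: N=6, proportions 0.166667, 0.166667, 0.333333, 0.166667, 0.166667, giving 1−D = 0.777778 (working shown to 6 dp, full precision carried).
Community Y: N=169, proportions 0.526627, 0.053254, 0.076923, 0.047337, 0.04142, 0.053254, 0.053254, 0.029586, 0.029586, 0.088757, giving 1−D = 0.694654.
Difference = |0.777778 − 0.694654| = 0.083124, i.e. 0.083 to 3 decimal places.

0.083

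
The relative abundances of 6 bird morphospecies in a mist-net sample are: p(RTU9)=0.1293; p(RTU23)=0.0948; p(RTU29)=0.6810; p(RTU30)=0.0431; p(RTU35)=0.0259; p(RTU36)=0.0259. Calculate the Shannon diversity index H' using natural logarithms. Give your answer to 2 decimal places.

1.07

Each pᵢ ln pᵢ term (working shown to 4 dp, full precision carried): 0.1293×(-2.0456)=-0.2645, 0.0948×(-2.3560)=-0.2233, 0.681×(-0.3842)=-0.2616, 0.0431×(-3.1442)=-0.1355, 0.0259×(-3.6535)=-0.0946, 0.0259×(-3.6535)=-0.0946.
Sum = -1.0742, so H' = 1.07.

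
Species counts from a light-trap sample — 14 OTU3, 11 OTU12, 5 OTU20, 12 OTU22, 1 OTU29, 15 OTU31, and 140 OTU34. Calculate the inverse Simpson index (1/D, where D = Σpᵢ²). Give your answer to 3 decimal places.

1.930

Total N = 14+11+5+12+1+15+140 = 198, so the proportions are 0.070707, 0.055556, 0.025253, 0.060606, 0.005051, 0.075758, 0.707071 (working shown to 6 dp, full precision carried).
D = 0.070707² + 0.055556² + 0.025253² + 0.060606² + 0.005051² + 0.075758² + 0.707071² = 0.004999 + 0.003086 + 0.000638 + 0.003673 + 0.000026 + 0.005739 + 0.499949 = 0.518110.
So 1/D = 1.93009, i.e. 1.930 to 3 decimal places.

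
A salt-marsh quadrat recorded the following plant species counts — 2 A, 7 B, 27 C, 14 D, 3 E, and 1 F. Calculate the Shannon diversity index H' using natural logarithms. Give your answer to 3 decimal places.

1.318

Total N = 2+7+27+14+3+1 = 54, so the proportions are 0.03704, 0.12963, 0.5, 0.25926, 0.05556, 0.01852 (working shown to 5 dp, full precision carried).
Each pᵢ ln pᵢ term: 0.03704×(-3.29584)=-0.12207, 0.12963×(-2.04307)=-0.26484, 0.5×(-0.69315)=-0.34657, 0.25926×(-1.34993)=-0.34998, 0.05556×(-2.89037)=-0.16058, 0.01852×(-3.98898)=-0.07387.
Sum = -1.31791, so H' = 1.318.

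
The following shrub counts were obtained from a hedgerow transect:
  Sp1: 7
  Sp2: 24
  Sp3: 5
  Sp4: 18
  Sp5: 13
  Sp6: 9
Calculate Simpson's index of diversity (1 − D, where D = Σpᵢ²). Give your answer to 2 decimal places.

Total N = 7+24+5+18+13+9 = 76, so the proportions are 0.0921, 0.3158, 0.0658, 0.2368, 0.1711, 0.1184 (working shown to 4 dp, full precision carried).
D = 0.0921² + 0.3158² + 0.0658² + 0.2368² + 0.1711² + 0.1184² = 0.0085 + 0.0997 + 0.0043 + 0.0561 + 0.0293 + 0.0140 = 0.2119.
So 1 − D = 0.7881, i.e. 0.79 to 2 decimal places.

0.79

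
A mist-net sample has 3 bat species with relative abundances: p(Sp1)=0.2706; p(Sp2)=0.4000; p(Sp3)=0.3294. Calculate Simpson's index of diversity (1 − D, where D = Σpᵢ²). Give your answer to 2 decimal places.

D = 0.2706² + 0.4² + 0.3294² = 0.0732 + 0.1600 + 0.1085 = 0.3417 (working shown to 4 dp, full precision carried).
So 1 − D = 0.6583, i.e. 0.66 to 2 decimal places.

0.66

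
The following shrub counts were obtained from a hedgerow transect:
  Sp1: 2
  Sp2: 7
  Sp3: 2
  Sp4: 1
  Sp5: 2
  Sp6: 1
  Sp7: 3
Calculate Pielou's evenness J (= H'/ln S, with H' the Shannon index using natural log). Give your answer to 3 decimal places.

Total N = 2+7+2+1+2+1+3 = 18, so the proportions are 0.11111, 0.38889, 0.11111, 0.05556, 0.11111, 0.05556, 0.16667 (working shown to 5 dp, full precision carried).
H' = −Σ pᵢ ln pᵢ = −((-0.24414) + (-0.36729) + (-0.24414) + (-0.16058) + (-0.24414) + (-0.16058) + (-0.29863)) = 1.71948.
With S = 7 species, ln S = 1.94591, so J = 1.71948/1.94591 = 0.88364, i.e. 0.884 to 3 decimal places.

0.884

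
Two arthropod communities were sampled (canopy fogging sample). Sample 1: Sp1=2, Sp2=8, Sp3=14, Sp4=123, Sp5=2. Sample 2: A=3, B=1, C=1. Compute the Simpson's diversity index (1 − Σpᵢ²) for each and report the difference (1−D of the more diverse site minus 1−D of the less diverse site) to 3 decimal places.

0.254

Sample 1: N=149, proportions 0.01342, 0.05369, 0.09396, 0.8255, 0.01342, giving 1−D = 0.30647 (working shown to 5 dp, full precision carried).
Sample 2: N=5, proportions 0.6, 0.2, 0.2, giving 1−D = 0.56000.
Difference = |0.30647 − 0.56000| = 0.25353, i.e. 0.254 to 3 decimal places.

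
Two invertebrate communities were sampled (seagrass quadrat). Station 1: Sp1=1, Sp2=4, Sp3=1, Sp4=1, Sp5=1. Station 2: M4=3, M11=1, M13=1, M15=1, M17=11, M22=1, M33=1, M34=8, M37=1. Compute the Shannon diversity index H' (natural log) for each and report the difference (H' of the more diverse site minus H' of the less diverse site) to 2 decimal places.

Station 1: N=8, proportions 0.125, 0.5, 0.125, 0.125, 0.125, giving H' = 1.3863 (working shown to 4 dp, full precision carried).
Station 2: N=28, proportions 0.1071, 0.0357, 0.0357, 0.0357, 0.3929, 0.0357, 0.0357, 0.2857, 0.0357, giving H' = 1.6783.
Difference = |1.3863 − 1.6783| = 0.2920, i.e. 0.29 to 2 decimal places.

0.29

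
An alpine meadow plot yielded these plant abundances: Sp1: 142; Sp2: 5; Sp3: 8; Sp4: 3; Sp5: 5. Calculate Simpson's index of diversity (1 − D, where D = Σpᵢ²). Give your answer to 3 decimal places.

Total N = 142+5+8+3+5 = 163, so the proportions are 0.87117, 0.03067, 0.04908, 0.0184, 0.03067 (working shown to 5 dp, full precision carried).
D = 0.87117² + 0.03067² + 0.04908² + 0.0184² + 0.03067² = 0.75893 + 0.00094 + 0.00241 + 0.00034 + 0.00094 = 0.76356.
So 1 − D = 0.23644, i.e. 0.236 to 3 decimal places.

0.236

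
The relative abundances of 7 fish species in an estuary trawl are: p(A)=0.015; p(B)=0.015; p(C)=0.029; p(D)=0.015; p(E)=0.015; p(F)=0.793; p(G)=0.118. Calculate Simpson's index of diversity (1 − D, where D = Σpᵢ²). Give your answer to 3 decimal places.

0.355

D = 0.015² + 0.015² + 0.029² + 0.015² + 0.015² + 0.793² + 0.118² = 0.000225 + 0.000225 + 0.000841 + 0.000225 + 0.000225 + 0.628849 + 0.013924 = 0.644514 (working shown to 6 dp, full precision carried).
So 1 − D = 0.355486, i.e. 0.355 to 3 decimal places.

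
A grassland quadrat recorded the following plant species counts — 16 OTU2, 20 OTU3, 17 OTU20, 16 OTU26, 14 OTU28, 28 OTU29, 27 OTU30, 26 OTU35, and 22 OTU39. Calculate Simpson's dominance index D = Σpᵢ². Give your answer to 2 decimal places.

Total N = 16+20+17+16+14+28+27+26+22 = 186, so the proportions are 0.086, 0.1075, 0.0914, 0.086, 0.0753, 0.1505, 0.1452, 0.1398, 0.1183 (working shown to 4 dp, full precision carried).
D = 0.086² + 0.1075² + 0.0914² + 0.086² + 0.0753² + 0.1505² + 0.1452² + 0.1398² + 0.1183² = 0.0074 + 0.0116 + 0.0084 + 0.0074 + 0.0057 + 0.0227 + 0.0211 + 0.0195 + 0.0140 = 0.1176.
To 2 decimal places, D = 0.12.

0.12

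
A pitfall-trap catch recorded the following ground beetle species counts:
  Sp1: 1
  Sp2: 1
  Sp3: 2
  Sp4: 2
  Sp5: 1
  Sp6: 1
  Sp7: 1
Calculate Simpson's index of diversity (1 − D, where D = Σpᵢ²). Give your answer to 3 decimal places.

0.840

Total N = 1+1+2+2+1+1+1 = 9, so the proportions are 0.111111, 0.111111, 0.222222, 0.222222, 0.111111, 0.111111, 0.111111 (working shown to 6 dp, full precision carried).
D = 0.111111² + 0.111111² + 0.222222² + 0.222222² + 0.111111² + 0.111111² + 0.111111² = 0.012346 + 0.012346 + 0.049383 + 0.049383 + 0.012346 + 0.012346 + 0.012346 = 0.160494.
So 1 − D = 0.839506, i.e. 0.840 to 3 decimal places.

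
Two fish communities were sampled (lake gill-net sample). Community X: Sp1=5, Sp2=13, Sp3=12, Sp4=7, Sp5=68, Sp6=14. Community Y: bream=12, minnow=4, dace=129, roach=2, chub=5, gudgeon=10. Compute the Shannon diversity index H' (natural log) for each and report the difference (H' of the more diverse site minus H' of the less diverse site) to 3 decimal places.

Community X: N=119, proportions 0.042017, 0.109244, 0.10084, 0.058824, 0.571429, 0.117647, giving H' = 1.344627 (working shown to 6 dp, full precision carried).
Community Y: N=162, proportions 0.074074, 0.024691, 0.796296, 0.012346, 0.030864, 0.061728, giving H' = 0.799083.
Difference = |1.344627 − 0.799083| = 0.545544, i.e. 0.546 to 3 decimal places.

0.546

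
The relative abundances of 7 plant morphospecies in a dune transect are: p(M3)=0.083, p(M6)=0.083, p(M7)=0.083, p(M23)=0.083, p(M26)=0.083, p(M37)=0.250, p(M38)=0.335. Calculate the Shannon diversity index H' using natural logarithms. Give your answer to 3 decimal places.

Each pᵢ ln pᵢ term (working shown to 5 dp, full precision carried): 0.083×(-2.48891)=-0.20658, 0.083×(-2.48891)=-0.20658, 0.083×(-2.48891)=-0.20658, 0.083×(-2.48891)=-0.20658, 0.083×(-2.48891)=-0.20658, 0.25×(-1.38629)=-0.34657, 0.335×(-1.09362)=-0.36636.
Sum = -1.74584, so H' = 1.746.

1.746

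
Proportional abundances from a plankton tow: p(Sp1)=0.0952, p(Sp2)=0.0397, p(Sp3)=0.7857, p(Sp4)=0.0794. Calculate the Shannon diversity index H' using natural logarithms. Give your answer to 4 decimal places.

0.7426

Each pᵢ ln pᵢ term (working shown to 6 dp, full precision carried): 0.0952×(-2.351775)=-0.223889, 0.0397×(-3.226404)=-0.128088, 0.7857×(-0.241180)=-0.189495, 0.0794×(-2.533257)=-0.201141.
Sum = -0.742613, so H' = 0.7426.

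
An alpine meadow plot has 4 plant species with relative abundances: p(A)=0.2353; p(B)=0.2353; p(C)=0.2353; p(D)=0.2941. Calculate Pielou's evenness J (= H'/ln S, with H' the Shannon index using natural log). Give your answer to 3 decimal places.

H' = −Σ pᵢ ln pᵢ = −((-0.34045) + (-0.34045) + (-0.34045) + (-0.35993)) = 1.38129 (working shown to 5 dp, full precision carried).
With S = 4 species, ln S = 1.38629, so J = 1.38129/1.38629 = 0.99639, i.e. 0.996 to 3 decimal places.

0.996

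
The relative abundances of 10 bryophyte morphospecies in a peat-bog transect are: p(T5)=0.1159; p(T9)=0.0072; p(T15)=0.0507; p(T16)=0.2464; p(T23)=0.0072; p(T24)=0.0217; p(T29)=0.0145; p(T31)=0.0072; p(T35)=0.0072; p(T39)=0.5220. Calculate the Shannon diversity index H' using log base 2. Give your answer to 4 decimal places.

1.9794

Each pᵢ log₂ pᵢ term (working shown to 6 dp, full precision carried): 0.1159×(-3.109048)=-0.360339, 0.0072×(-7.117787)=-0.051248, 0.0507×(-4.301870)=-0.218105, 0.2464×(-2.020926)=-0.497956, 0.0072×(-7.117787)=-0.051248, 0.0217×(-5.526161)=-0.119918, 0.0145×(-6.107803)=-0.088563, 0.0072×(-7.117787)=-0.051248, 0.0072×(-7.117787)=-0.051248, 0.522×(-0.937878)=-0.489572.
Sum = -1.979445, so H' = 1.9794.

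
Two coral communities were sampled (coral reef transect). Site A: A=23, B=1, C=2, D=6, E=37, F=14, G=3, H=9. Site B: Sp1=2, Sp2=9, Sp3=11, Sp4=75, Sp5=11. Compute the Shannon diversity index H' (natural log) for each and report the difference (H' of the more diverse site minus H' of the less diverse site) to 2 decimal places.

0.63

Site A: N=95, proportions 0.2421, 0.0105, 0.0211, 0.0632, 0.3895, 0.1474, 0.0316, 0.0947, giving H' = 1.6289 (working shown to 4 dp, full precision carried).
Site B: N=108, proportions 0.0185, 0.0833, 0.1019, 0.6944, 0.1019, giving H' = 0.9995.
Difference = |1.6289 − 0.9995| = 0.6294, i.e. 0.63 to 2 decimal places.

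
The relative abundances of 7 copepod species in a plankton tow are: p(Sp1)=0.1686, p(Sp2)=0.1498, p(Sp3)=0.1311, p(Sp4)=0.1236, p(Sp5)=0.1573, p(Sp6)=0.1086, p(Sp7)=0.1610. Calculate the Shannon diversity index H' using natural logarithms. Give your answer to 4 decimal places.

1.9354

Each pᵢ ln pᵢ term (working shown to 6 dp, full precision carried): 0.1686×(-1.780226)=-0.300146, 0.1498×(-1.898454)=-0.284388, 0.1311×(-2.031795)=-0.266368, 0.1236×(-2.090705)=-0.258411, 0.1573×(-1.849600)=-0.290942, 0.1086×(-2.220084)=-0.241101, 0.161×(-1.826351)=-0.294042.
Sum = -1.935400, so H' = 1.9354.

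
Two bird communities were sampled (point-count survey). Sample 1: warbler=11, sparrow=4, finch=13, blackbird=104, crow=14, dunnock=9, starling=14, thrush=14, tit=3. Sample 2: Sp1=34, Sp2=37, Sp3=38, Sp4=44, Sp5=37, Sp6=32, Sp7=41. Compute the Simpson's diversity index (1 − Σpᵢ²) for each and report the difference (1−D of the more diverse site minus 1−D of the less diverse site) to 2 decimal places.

0.20

Sample 1: N=186, proportions 0.0591, 0.0215, 0.0699, 0.5591, 0.0753, 0.0484, 0.0753, 0.0753, 0.0161, giving 1−D = 0.6589 (working shown to 4 dp, full precision carried).
Sample 2: N=263, proportions 0.1293, 0.1407, 0.1445, 0.1673, 0.1407, 0.1217, 0.1559, giving 1−D = 0.8557.
Difference = |0.6589 − 0.8557| = 0.1968, i.e. 0.20 to 2 decimal places.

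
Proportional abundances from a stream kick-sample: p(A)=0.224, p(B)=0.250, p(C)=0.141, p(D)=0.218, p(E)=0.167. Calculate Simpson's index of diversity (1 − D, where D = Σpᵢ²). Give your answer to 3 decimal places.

0.792

D = 0.224² + 0.25² + 0.141² + 0.218² + 0.167² = 0.05018 + 0.06250 + 0.01988 + 0.04752 + 0.02789 = 0.20797 (working shown to 5 dp, full precision carried).
So 1 − D = 0.79203, i.e. 0.792 to 3 decimal places.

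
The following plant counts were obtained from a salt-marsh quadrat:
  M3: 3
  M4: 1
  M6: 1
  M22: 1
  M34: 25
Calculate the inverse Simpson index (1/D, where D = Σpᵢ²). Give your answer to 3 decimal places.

1.509

Total N = 3+1+1+1+25 = 31, so the proportions are 0.096774, 0.032258, 0.032258, 0.032258, 0.806452 (working shown to 6 dp, full precision carried).
D = 0.096774² + 0.032258² + 0.032258² + 0.032258² + 0.806452² = 0.009365 + 0.001041 + 0.001041 + 0.001041 + 0.650364 = 0.662851.
So 1/D = 1.50863, i.e. 1.509 to 3 decimal places.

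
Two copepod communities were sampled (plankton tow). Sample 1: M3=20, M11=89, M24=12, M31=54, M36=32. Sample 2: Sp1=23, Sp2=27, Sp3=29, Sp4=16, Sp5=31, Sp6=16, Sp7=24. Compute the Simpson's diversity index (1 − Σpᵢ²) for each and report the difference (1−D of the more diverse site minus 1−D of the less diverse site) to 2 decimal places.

0.14

Sample 1: N=207, proportions 0.0966, 0.43, 0.058, 0.2609, 0.1546, giving 1−D = 0.7105 (working shown to 4 dp, full precision carried).
Sample 2: N=166, proportions 0.1386, 0.1627, 0.1747, 0.0964, 0.1867, 0.0964, 0.1446, giving 1−D = 0.8495.
Difference = |0.7105 − 0.8495| = 0.1390, i.e. 0.14 to 2 decimal places.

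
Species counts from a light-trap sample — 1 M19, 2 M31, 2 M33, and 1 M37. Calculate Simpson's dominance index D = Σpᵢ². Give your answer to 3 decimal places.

Total N = 1+2+2+1 = 6, so the proportions are 0.16667, 0.33333, 0.33333, 0.16667 (working shown to 5 dp, full precision carried).
D = 0.16667² + 0.33333² + 0.33333² + 0.16667² = 0.02778 + 0.11111 + 0.11111 + 0.02778 = 0.27778.
To 3 decimal places, D = 0.278.

0.278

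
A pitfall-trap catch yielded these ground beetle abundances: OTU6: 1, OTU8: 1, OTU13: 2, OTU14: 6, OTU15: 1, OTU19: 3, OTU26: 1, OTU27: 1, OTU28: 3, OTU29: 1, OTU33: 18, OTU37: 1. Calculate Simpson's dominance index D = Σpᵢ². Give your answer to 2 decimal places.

0.26

Total N = 1+1+2+6+1+3+1+1+3+1+18+1 = 39, so the proportions are 0.0256, 0.0256, 0.0513, 0.1538, 0.0256, 0.0769, 0.0256, 0.0256, 0.0769, 0.0256, 0.4615, 0.0256 (working shown to 4 dp, full precision carried).
D = 0.0256² + 0.0256² + 0.0513² + 0.1538² + 0.0256² + 0.0769² + 0.0256² + 0.0256² + 0.0769² + 0.0256² + 0.4615² + 0.0256² = 0.0007 + 0.0007 + 0.0026 + 0.0237 + 0.0007 + 0.0059 + 0.0007 + 0.0007 + 0.0059 + 0.0007 + 0.2130 + 0.0007 = 0.2558.
To 2 decimal places, D = 0.26.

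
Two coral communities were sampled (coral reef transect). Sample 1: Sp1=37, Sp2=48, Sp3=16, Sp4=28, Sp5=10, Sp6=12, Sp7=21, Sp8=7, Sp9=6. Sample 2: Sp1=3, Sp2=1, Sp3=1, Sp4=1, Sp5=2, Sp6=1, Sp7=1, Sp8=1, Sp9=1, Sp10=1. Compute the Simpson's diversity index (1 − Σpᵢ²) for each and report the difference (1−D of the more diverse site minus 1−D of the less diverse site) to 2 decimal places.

0.04

Sample 1: N=185, proportions 0.2, 0.2595, 0.0865, 0.1514, 0.0541, 0.0649, 0.1135, 0.0378, 0.0324, giving 1−D = 0.8398 (working shown to 4 dp, full precision carried).
Sample 2: N=13, proportions 0.2308, 0.0769, 0.0769, 0.0769, 0.1538, 0.0769, 0.0769, 0.0769, 0.0769, 0.0769, giving 1−D = 0.8757.
Difference = |0.8398 − 0.8757| = 0.0359, i.e. 0.04 to 2 decimal places.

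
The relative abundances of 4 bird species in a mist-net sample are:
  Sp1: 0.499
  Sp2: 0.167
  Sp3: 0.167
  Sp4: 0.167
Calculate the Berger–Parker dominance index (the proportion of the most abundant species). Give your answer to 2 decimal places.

0.50

The largest proportion is 0.499, i.e. d = 0.50 to 2 decimal places.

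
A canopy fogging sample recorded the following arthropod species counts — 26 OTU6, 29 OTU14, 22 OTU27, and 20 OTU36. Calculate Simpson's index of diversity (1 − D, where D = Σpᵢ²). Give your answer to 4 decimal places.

0.7448

Total N = 26+29+22+20 = 97, so the proportions are 0.268041, 0.298969, 0.226804, 0.206186 (working shown to 6 dp, full precision carried).
D = 0.268041² + 0.298969² + 0.226804² + 0.206186² = 0.071846 + 0.089383 + 0.051440 + 0.042512 = 0.255181.
So 1 − D = 0.744819, i.e. 0.7448 to 4 decimal places.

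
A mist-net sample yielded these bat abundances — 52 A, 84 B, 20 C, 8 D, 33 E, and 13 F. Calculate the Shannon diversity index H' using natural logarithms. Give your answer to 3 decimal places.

Total N = 52+84+20+8+33+13 = 210, so the proportions are 0.24762, 0.4, 0.09524, 0.0381, 0.15714, 0.0619 (working shown to 5 dp, full precision carried).
Each pᵢ ln pᵢ term: 0.24762×(-1.39586)=-0.34564, 0.4×(-0.91629)=-0.36652, 0.09524×(-2.35138)=-0.22394, 0.0381×(-3.26767)=-0.12448, 0.15714×(-1.85060)=-0.29081, 0.0619×(-2.78216)=-0.17223.
Sum = -1.52362, so H' = 1.524.

1.524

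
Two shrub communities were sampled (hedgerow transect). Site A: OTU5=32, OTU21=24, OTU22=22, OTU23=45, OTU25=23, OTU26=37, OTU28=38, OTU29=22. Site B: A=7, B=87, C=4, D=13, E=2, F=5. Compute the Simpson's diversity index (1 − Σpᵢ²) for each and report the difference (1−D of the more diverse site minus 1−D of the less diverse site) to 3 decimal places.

Site A: N=243, proportions 0.13169, 0.09877, 0.09053, 0.18519, 0.09465, 0.15226, 0.15638, 0.09053, giving 1−D = 0.86562 (working shown to 5 dp, full precision carried).
Site B: N=118, proportions 0.05932, 0.73729, 0.0339, 0.11017, 0.01695, 0.04237, giving 1−D = 0.43752.
Difference = |0.86562 − 0.43752| = 0.42810, i.e. 0.428 to 3 decimal places.

0.428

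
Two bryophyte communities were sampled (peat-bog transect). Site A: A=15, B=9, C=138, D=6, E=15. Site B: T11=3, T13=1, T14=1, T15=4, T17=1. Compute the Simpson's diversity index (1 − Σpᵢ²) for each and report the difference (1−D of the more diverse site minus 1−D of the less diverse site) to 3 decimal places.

0.306

Site A: N=183, proportions 0.08197, 0.04918, 0.7541, 0.03279, 0.08197, giving 1−D = 0.41440 (working shown to 5 dp, full precision carried).
Site B: N=10, proportions 0.3, 0.1, 0.1, 0.4, 0.1, giving 1−D = 0.72000.
Difference = |0.41440 − 0.72000| = 0.30560, i.e. 0.306 to 3 decimal places.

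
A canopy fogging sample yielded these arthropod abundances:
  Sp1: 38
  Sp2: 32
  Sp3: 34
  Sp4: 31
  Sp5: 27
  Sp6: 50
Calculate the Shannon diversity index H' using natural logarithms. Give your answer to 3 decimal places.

1.771

Total N = 38+32+34+31+27+50 = 212, so the proportions are 0.17925, 0.15094, 0.16038, 0.14623, 0.12736, 0.23585 (working shown to 5 dp, full precision carried).
Each pᵢ ln pᵢ term: 0.17925×(-1.71900)=-0.30812, 0.15094×(-1.89085)=-0.28541, 0.16038×(-1.83023)=-0.29353, 0.14623×(-1.92260)=-0.28113, 0.12736×(-2.06075)=-0.26245, 0.23585×(-1.44456)=-0.34070.
Sum = -1.77135, so H' = 1.771.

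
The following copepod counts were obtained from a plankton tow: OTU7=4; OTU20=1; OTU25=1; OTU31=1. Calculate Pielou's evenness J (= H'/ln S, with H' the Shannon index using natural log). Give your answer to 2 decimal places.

Total N = 4+1+1+1 = 7, so the proportions are 0.5714, 0.1429, 0.1429, 0.1429 (working shown to 4 dp, full precision carried).
H' = −Σ pᵢ ln pᵢ = −((-0.3198) + (-0.2780) + (-0.2780) + (-0.2780)) = 1.1537.
With S = 4 species, ln S = 1.3863, so J = 1.1537/1.3863 = 0.8322, i.e. 0.83 to 2 decimal places.

0.83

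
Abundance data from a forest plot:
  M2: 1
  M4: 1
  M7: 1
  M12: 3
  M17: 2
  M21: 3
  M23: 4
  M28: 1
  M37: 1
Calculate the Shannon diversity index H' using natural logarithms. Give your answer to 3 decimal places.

Total N = 1+1+1+3+2+3+4+1+1 = 17, so the proportions are 0.05882, 0.05882, 0.05882, 0.17647, 0.11765, 0.17647, 0.23529, 0.05882, 0.05882 (working shown to 5 dp, full precision carried).
Each pᵢ ln pᵢ term: 0.05882×(-2.83321)=-0.16666, 0.05882×(-2.83321)=-0.16666, 0.05882×(-2.83321)=-0.16666, 0.17647×(-1.73460)=-0.30611, 0.11765×(-2.14007)=-0.25177, 0.17647×(-1.73460)=-0.30611, 0.23529×(-1.44692)=-0.34045, 0.05882×(-2.83321)=-0.16666, 0.05882×(-2.83321)=-0.16666.
Sum = -2.03773, so H' = 2.038.

2.038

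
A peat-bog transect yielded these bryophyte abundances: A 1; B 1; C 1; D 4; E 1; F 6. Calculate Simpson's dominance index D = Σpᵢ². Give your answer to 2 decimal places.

0.29

Total N = 1+1+1+4+1+6 = 14, so the proportions are 0.0714, 0.0714, 0.0714, 0.2857, 0.0714, 0.4286 (working shown to 4 dp, full precision carried).
D = 0.0714² + 0.0714² + 0.0714² + 0.2857² + 0.0714² + 0.4286² = 0.0051 + 0.0051 + 0.0051 + 0.0816 + 0.0051 + 0.1837 = 0.2857.
To 2 decimal places, D = 0.29.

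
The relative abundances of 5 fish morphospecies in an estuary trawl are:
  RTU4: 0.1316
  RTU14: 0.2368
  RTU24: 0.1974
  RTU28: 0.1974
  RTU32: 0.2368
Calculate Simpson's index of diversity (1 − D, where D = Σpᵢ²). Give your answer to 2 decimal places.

D = 0.1316² + 0.2368² + 0.1974² + 0.1974² + 0.2368² = 0.0173 + 0.0561 + 0.0390 + 0.0390 + 0.0561 = 0.2074 (working shown to 4 dp, full precision carried).
So 1 − D = 0.7926, i.e. 0.79 to 2 decimal places.

0.79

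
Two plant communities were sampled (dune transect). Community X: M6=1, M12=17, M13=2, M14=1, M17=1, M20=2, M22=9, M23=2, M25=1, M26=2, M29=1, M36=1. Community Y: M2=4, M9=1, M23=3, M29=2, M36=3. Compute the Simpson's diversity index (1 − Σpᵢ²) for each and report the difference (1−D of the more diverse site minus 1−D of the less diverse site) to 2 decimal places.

Community X: N=40, proportions 0.025, 0.425, 0.05, 0.025, 0.025, 0.05, 0.225, 0.05, 0.025, 0.05, 0.025, 0.025, giving 1−D = 0.7550 (working shown to 4 dp, full precision carried).
Community Y: N=13, proportions 0.3077, 0.0769, 0.2308, 0.1538, 0.2308, giving 1−D = 0.7692.
Difference = |0.7550 − 0.7692| = 0.0142, i.e. 0.01 to 2 decimal places.

0.01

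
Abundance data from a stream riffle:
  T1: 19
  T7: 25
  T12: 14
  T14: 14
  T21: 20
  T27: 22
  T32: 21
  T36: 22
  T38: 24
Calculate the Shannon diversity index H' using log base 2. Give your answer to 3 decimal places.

Total N = 19+25+14+14+20+22+21+22+24 = 181, so the proportions are 0.10497, 0.13812, 0.07735, 0.07735, 0.1105, 0.12155, 0.11602, 0.12155, 0.1326 (working shown to 5 dp, full precision carried).
Each pᵢ log₂ pᵢ term: 0.10497×(-3.25192)=-0.34136, 0.13812×(-2.85599)=-0.39447, 0.07735×(-3.69249)=-0.28561, 0.07735×(-3.69249)=-0.28561, 0.1105×(-3.17792)=-0.35115, 0.12155×(-3.04041)=-0.36955, 0.11602×(-3.10753)=-0.36054, 0.12155×(-3.04041)=-0.36955, 0.1326×(-2.91488)=-0.38650.
Sum = -3.14435, so H' = 3.144.

3.144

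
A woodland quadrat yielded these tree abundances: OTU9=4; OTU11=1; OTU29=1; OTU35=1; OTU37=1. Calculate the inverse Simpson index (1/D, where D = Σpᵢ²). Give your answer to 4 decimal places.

Total N = 4+1+1+1+1 = 8, so the proportions are 0.5, 0.125, 0.125, 0.125, 0.125 (working shown to 8 dp, full precision carried).
D = 0.5² + 0.125² + 0.125² + 0.125² + 0.125² = 0.25000000 + 0.01562500 + 0.01562500 + 0.01562500 + 0.01562500 = 0.31250000.
So 1/D = 3.200000, i.e. 3.2000 to 4 decimal places.

3.2000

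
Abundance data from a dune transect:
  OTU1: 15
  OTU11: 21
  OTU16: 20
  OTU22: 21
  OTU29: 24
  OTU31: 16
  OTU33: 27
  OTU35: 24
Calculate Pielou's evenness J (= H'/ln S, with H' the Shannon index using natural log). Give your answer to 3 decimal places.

0.992

Total N = 15+21+20+21+24+16+27+24 = 168, so the proportions are 0.08929, 0.125, 0.11905, 0.125, 0.14286, 0.09524, 0.16071, 0.14286 (working shown to 5 dp, full precision carried).
H' = −Σ pᵢ ln pᵢ = −((-0.21571) + (-0.25993) + (-0.25336) + (-0.25993) + (-0.27799) + (-0.22394) + (-0.29381) + (-0.27799)) = 2.06265.
With S = 8 species, ln S = 2.07944, so J = 2.06265/2.07944 = 0.99192, i.e. 0.992 to 3 decimal places.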